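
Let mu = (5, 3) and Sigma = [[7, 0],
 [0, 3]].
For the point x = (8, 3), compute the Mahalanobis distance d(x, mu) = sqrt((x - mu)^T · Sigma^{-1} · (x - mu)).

Step 1 — centre the observation: (x - mu) = (3, 0).

Step 2 — invert Sigma. det(Sigma) = 7·3 - (0)² = 21.
  Sigma^{-1} = (1/det) · [[d, -b], [-b, a]] = [[0.1429, 0],
 [0, 0.3333]].

Step 3 — form the quadratic (x - mu)^T · Sigma^{-1} · (x - mu):
  Sigma^{-1} · (x - mu) = (0.4286, 0).
  (x - mu)^T · [Sigma^{-1} · (x - mu)] = (3)·(0.4286) + (0)·(0) = 1.2857.

Step 4 — take square root: d = √(1.2857) ≈ 1.1339.

d(x, mu) = √(1.2857) ≈ 1.1339


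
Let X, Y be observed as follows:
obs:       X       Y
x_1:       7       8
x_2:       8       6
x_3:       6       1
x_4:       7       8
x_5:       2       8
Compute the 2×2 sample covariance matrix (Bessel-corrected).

Step 1 — column means:
  mean(X) = (7 + 8 + 6 + 7 + 2) / 5 = 30/5 = 6
  mean(Y) = (8 + 6 + 1 + 8 + 8) / 5 = 31/5 = 6.2

Step 2 — sample covariance S[i,j] = (1/(n-1)) · Σ_k (x_{k,i} - mean_i) · (x_{k,j} - mean_j), with n-1 = 4.
  S[X,X] = ((1)·(1) + (2)·(2) + (0)·(0) + (1)·(1) + (-4)·(-4)) / 4 = 22/4 = 5.5
  S[X,Y] = ((1)·(1.8) + (2)·(-0.2) + (0)·(-5.2) + (1)·(1.8) + (-4)·(1.8)) / 4 = -4/4 = -1
  S[Y,Y] = ((1.8)·(1.8) + (-0.2)·(-0.2) + (-5.2)·(-5.2) + (1.8)·(1.8) + (1.8)·(1.8)) / 4 = 36.8/4 = 9.2

S is symmetric (S[j,i] = S[i,j]). Assembling:

S = [[5.5, -1],
 [-1, 9.2]]


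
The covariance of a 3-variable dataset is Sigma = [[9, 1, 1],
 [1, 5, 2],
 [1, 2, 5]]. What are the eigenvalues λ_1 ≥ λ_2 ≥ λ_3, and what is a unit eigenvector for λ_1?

Step 1 — characteristic polynomial p(λ) = det(λI - Sigma) = λ³ - tr·λ² + c_1·λ - det, where tr = trace, c_1 = sum of the principal 2×2 minors, det = det(Sigma):
  tr = 9 + 5 + 5 = 19,
  c_1 = (9·5 - (1)²) + (9·5 - (1)²) + (5·5 - (2)²) = 44 + 44 + 21 = 109,
  det = 9·(5·5 - (2)²) - (1)·((1)·5 - (2)·(1)) + (1)·((1)·(2) - 5·(1)) = 9·(21) - (1)·(3) + (1)·(-3) = 183.
  So p(λ) = λ³ - 19λ² + 109λ - 183.
Step 2 — look for an integer root (rational root theorem: any rational root is an integer divisor of 183). Testing λ = 3:
  p(3) = 27 - 171 + 327 - 183 = 0  ✓
  Dividing out (λ - 3): p(λ) = (λ - 3)(λ² - 16λ + 61).
Step 3 — remaining eigenvalues from the quadratic λ² - 16λ + 61 = 0:
  Δ = 16² - 4·61 = 256 - 244 = 12,  λ = (16 ± √12)/2 = (16 ± 3.4641)/2 ≈ 9.7321 or 6.2679.
  Sorted: λ_1 = 9.7321,  λ_2 = 6.2679,  λ_3 = 3  (check: sum = 19 = tr ✓).

Step 4 — unit eigenvector for λ_1 ≈ 9.7321: v spans the null space of (Sigma - λ_1 I), whose rows are
  r_1 = (-0.7321, 1, 1),  r_2 = (1, -4.7321, 2),  r_3 = (1, 2, -4.7321).
  v is orthogonal to every row, so take v ∝ r_1 × r_2 = ((1)·(2) - (1)·(-4.7321), (1)·(1) - (-0.7321)·(2), (-0.7321)·(-4.7321) - (1)·(1)) ≈ (6.7321, 2.4641, 2.4641).
  Let u = (6.7321, 2.4641, 2.4641).
  ||u|| = √((6.7321)² + (2.4641)² + (2.4641)²) = √(57.4641) ≈ 7.5805,  v_1 = u/||u|| ≈ (0.8881, 0.3251, 0.3251) (||v_1|| = 1).

λ_1 = 9.7321,  λ_2 = 6.2679,  λ_3 = 3;  v_1 ≈ (0.8881, 0.3251, 0.3251)


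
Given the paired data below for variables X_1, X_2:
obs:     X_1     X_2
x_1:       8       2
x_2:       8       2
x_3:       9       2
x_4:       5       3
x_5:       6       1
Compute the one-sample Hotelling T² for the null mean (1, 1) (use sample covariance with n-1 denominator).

Step 1 — sample mean vector:
  mean(X_1) = (8 + 8 + 9 + 5 + 6) / 5 = 36/5 = 7.2
  mean(X_2) = (2 + 2 + 2 + 3 + 1) / 5 = 10/5 = 2
  x̄ = (7.2, 2),  deviation x̄ - mu_0 = (7.2, 2) - (1, 1) = (6.2, 1).

Step 2 — sample covariance matrix, S[i,j] = (1/(n-1)) · Σ_k (x_{k,i} - mean_i) · (x_{k,j} - mean_j), divisor n-1 = 4:
  S[X_1,X_1] = ((0.8)·(0.8) + (0.8)·(0.8) + (1.8)·(1.8) + (-2.2)·(-2.2) + (-1.2)·(-1.2)) / 4 = 10.8/4 = 2.7
  S[X_1,X_2] = ((0.8)·(0) + (0.8)·(0) + (1.8)·(0) + (-2.2)·(1) + (-1.2)·(-1)) / 4 = -1/4 = -0.25
  S[X_2,X_2] = ((0)·(0) + (0)·(0) + (0)·(0) + (1)·(1) + (-1)·(-1)) / 4 = 2/4 = 0.5
  S = [[2.7, -0.25],
 [-0.25, 0.5]].

Step 3 — invert S. det(S) = 2.7·0.5 - (-0.25)² = 1.2875.
  S^{-1} = (1/det) · [[d, -b], [-b, a]] = [[0.3883, 0.1942],
 [0.1942, 2.0971]].

Step 4 — quadratic form (x̄ - mu_0)^T · S^{-1} · (x̄ - mu_0):
  S^{-1} · (x̄ - mu_0) = (2.6019, 3.301),
  (x̄ - mu_0)^T · [...] = (6.2)·(2.6019) + (1)·(3.301) = 19.433.

Step 5 — scale by n: T² = 5 · 19.433 = 97.165.

T² ≈ 97.165


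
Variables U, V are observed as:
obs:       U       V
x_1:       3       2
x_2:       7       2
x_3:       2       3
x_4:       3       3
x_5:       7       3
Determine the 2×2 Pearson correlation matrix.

Step 1 — column means:
  mean(U) = (3 + 7 + 2 + 3 + 7) / 5 = 22/5 = 4.4
  mean(V) = (2 + 2 + 3 + 3 + 3) / 5 = 13/5 = 2.6

Step 2 — sample variances and covariances s[i,j] = (1/(n-1)) · Σ_k (x_{k,i} - mean_i) · (x_{k,j} - mean_j), with n-1 = 4:
  s[U,U] = ((-1.4)·(-1.4) + (2.6)·(2.6) + (-2.4)·(-2.4) + (-1.4)·(-1.4) + (2.6)·(2.6)) / 4 = 23.2/4 = 5.8
  s[U,V] = ((-1.4)·(-0.6) + (2.6)·(-0.6) + (-2.4)·(0.4) + (-1.4)·(0.4) + (2.6)·(0.4)) / 4 = -1.2/4 = -0.3
  s[V,V] = ((-0.6)·(-0.6) + (-0.6)·(-0.6) + (0.4)·(0.4) + (0.4)·(0.4) + (0.4)·(0.4)) / 4 = 1.2/4 = 0.3
  Sample standard deviations s_i = √(s[i,i]):
  s(U) = √(5.8) = 2.4083
  s(V) = √(0.3) = 0.5477

Step 3 — r_{ij} = s_{ij} / (s_i · s_j):
  r[U,U] = 1 (diagonal).
  r[U,V] = -0.3 / (2.4083 · 0.5477) = -0.3 / 1.3191 = -0.2274
  r[V,V] = 1 (diagonal).

R is symmetric with unit diagonal. Assembling:

R = [[1, -0.2274],
 [-0.2274, 1]]


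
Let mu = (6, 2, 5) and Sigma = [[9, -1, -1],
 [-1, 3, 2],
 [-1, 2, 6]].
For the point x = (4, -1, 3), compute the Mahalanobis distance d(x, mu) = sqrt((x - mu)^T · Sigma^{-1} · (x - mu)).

Step 1 — centre the observation: (x - mu) = (-2, -3, -2).

Step 2 — invert Sigma (cofactor / det for 3×3, or solve directly):
  Sigma^{-1} = [[0.1157, 0.0331, 0.0083],
 [0.0331, 0.438, -0.1405],
 [0.0083, -0.1405, 0.2149]].

Step 3 — form the quadratic (x - mu)^T · Sigma^{-1} · (x - mu):
  Sigma^{-1} · (x - mu) = (-0.3471, -1.0992, -0.0248).
  (x - mu)^T · [Sigma^{-1} · (x - mu)] = (-2)·(-0.3471) + (-3)·(-1.0992) + (-2)·(-0.0248) = 4.0413.

Step 4 — take square root: d = √(4.0413) ≈ 2.0103.

d(x, mu) = √(4.0413) ≈ 2.0103


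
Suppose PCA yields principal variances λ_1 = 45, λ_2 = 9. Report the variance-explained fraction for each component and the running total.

Step 1 — total variance = trace(Sigma) = Σ λ_i = 45 + 9 = 54.

Step 2 — fraction explained by component i = λ_i / Σ λ:
  PC1: 45/54 = 0.8333
  PC2: 9/54 = 0.1667

Step 3 — cumulative fraction after k components = (λ_1 + ... + λ_k) / Σ λ:
  k = 1: 45/54 = 0.8333
  k = 2: (45 + 9)/54 = 54/54 = 1

Summary (fraction, with percent):

explained: PC1 0.8333 (83.33%), PC2 0.1667 (16.67%);  cumulative: 0.8333, 1


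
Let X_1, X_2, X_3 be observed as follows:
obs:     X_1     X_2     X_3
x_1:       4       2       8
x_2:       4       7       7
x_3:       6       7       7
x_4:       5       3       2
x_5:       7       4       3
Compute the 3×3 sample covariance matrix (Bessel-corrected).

Step 1 — column means:
  mean(X_1) = (4 + 4 + 6 + 5 + 7) / 5 = 26/5 = 5.2
  mean(X_2) = (2 + 7 + 7 + 3 + 4) / 5 = 23/5 = 4.6
  mean(X_3) = (8 + 7 + 7 + 2 + 3) / 5 = 27/5 = 5.4

Step 2 — sample covariance S[i,j] = (1/(n-1)) · Σ_k (x_{k,i} - mean_i) · (x_{k,j} - mean_j), with n-1 = 4.
  S[X_1,X_1] = ((-1.2)·(-1.2) + (-1.2)·(-1.2) + (0.8)·(0.8) + (-0.2)·(-0.2) + (1.8)·(1.8)) / 4 = 6.8/4 = 1.7
  S[X_1,X_2] = ((-1.2)·(-2.6) + (-1.2)·(2.4) + (0.8)·(2.4) + (-0.2)·(-1.6) + (1.8)·(-0.6)) / 4 = 1.4/4 = 0.35
  S[X_1,X_3] = ((-1.2)·(2.6) + (-1.2)·(1.6) + (0.8)·(1.6) + (-0.2)·(-3.4) + (1.8)·(-2.4)) / 4 = -7.4/4 = -1.85
  S[X_2,X_2] = ((-2.6)·(-2.6) + (2.4)·(2.4) + (2.4)·(2.4) + (-1.6)·(-1.6) + (-0.6)·(-0.6)) / 4 = 21.2/4 = 5.3
  S[X_2,X_3] = ((-2.6)·(2.6) + (2.4)·(1.6) + (2.4)·(1.6) + (-1.6)·(-3.4) + (-0.6)·(-2.4)) / 4 = 7.8/4 = 1.95
  S[X_3,X_3] = ((2.6)·(2.6) + (1.6)·(1.6) + (1.6)·(1.6) + (-3.4)·(-3.4) + (-2.4)·(-2.4)) / 4 = 29.2/4 = 7.3

S is symmetric (S[j,i] = S[i,j]). Assembling:

S = [[1.7, 0.35, -1.85],
 [0.35, 5.3, 1.95],
 [-1.85, 1.95, 7.3]]


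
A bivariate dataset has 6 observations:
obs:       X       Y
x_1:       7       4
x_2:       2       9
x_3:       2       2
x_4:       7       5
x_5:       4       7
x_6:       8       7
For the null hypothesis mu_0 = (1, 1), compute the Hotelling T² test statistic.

Step 1 — sample mean vector:
  mean(X) = (7 + 2 + 2 + 7 + 4 + 8) / 6 = 30/6 = 5
  mean(Y) = (4 + 9 + 2 + 5 + 7 + 7) / 6 = 34/6 = 5.6667
  x̄ = (5, 5.6667),  deviation x̄ - mu_0 = (5, 5.6667) - (1, 1) = (4, 4.6667).

Step 2 — sample covariance matrix, S[i,j] = (1/(n-1)) · Σ_k (x_{k,i} - mean_i) · (x_{k,j} - mean_j), divisor n-1 = 5:
  S[X,X] = ((2)·(2) + (-3)·(-3) + (-3)·(-3) + (2)·(2) + (-1)·(-1) + (3)·(3)) / 5 = 36/5 = 7.2
  S[X,Y] = ((2)·(-1.6667) + (-3)·(3.3333) + (-3)·(-3.6667) + (2)·(-0.6667) + (-1)·(1.3333) + (3)·(1.3333)) / 5 = -1/5 = -0.2
  S[Y,Y] = ((-1.6667)·(-1.6667) + (3.3333)·(3.3333) + (-3.6667)·(-3.6667) + (-0.6667)·(-0.6667) + (1.3333)·(1.3333) + (1.3333)·(1.3333)) / 5 = 31.3333/5 = 6.2667
  S = [[7.2, -0.2],
 [-0.2, 6.2667]].

Step 3 — invert S. det(S) = 7.2·6.2667 - (-0.2)² = 45.08.
  S^{-1} = (1/det) · [[d, -b], [-b, a]] = [[0.139, 0.0044],
 [0.0044, 0.1597]].

Step 4 — quadratic form (x̄ - mu_0)^T · S^{-1} · (x̄ - mu_0):
  S^{-1} · (x̄ - mu_0) = (0.5768, 0.7631),
  (x̄ - mu_0)^T · [...] = (4)·(0.5768) + (4.6667)·(0.7631) = 5.8681.

Step 5 — scale by n: T² = 6 · 5.8681 = 35.2085.

T² ≈ 35.2085


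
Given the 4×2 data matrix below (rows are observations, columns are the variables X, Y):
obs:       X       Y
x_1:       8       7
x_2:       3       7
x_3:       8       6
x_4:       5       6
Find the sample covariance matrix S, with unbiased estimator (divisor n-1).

Step 1 — column means:
  mean(X) = (8 + 3 + 8 + 5) / 4 = 24/4 = 6
  mean(Y) = (7 + 7 + 6 + 6) / 4 = 26/4 = 6.5

Step 2 — sample covariance S[i,j] = (1/(n-1)) · Σ_k (x_{k,i} - mean_i) · (x_{k,j} - mean_j), with n-1 = 3.
  S[X,X] = ((2)·(2) + (-3)·(-3) + (2)·(2) + (-1)·(-1)) / 3 = 18/3 = 6
  S[X,Y] = ((2)·(0.5) + (-3)·(0.5) + (2)·(-0.5) + (-1)·(-0.5)) / 3 = -1/3 = -0.3333
  S[Y,Y] = ((0.5)·(0.5) + (0.5)·(0.5) + (-0.5)·(-0.5) + (-0.5)·(-0.5)) / 3 = 1/3 = 0.3333

S is symmetric (S[j,i] = S[i,j]). Assembling:

S = [[6, -0.3333],
 [-0.3333, 0.3333]]


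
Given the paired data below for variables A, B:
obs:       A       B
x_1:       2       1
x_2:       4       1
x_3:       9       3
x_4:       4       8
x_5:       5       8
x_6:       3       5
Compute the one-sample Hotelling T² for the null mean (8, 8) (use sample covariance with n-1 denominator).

Step 1 — sample mean vector:
  mean(A) = (2 + 4 + 9 + 4 + 5 + 3) / 6 = 27/6 = 4.5
  mean(B) = (1 + 1 + 3 + 8 + 8 + 5) / 6 = 26/6 = 4.3333
  x̄ = (4.5, 4.3333),  deviation x̄ - mu_0 = (4.5, 4.3333) - (8, 8) = (-3.5, -3.6667).

Step 2 — sample covariance matrix, S[i,j] = (1/(n-1)) · Σ_k (x_{k,i} - mean_i) · (x_{k,j} - mean_j), divisor n-1 = 5:
  S[A,A] = ((-2.5)·(-2.5) + (-0.5)·(-0.5) + (4.5)·(4.5) + (-0.5)·(-0.5) + (0.5)·(0.5) + (-1.5)·(-1.5)) / 5 = 29.5/5 = 5.9
  S[A,B] = ((-2.5)·(-3.3333) + (-0.5)·(-3.3333) + (4.5)·(-1.3333) + (-0.5)·(3.6667) + (0.5)·(3.6667) + (-1.5)·(0.6667)) / 5 = 3/5 = 0.6
  S[B,B] = ((-3.3333)·(-3.3333) + (-3.3333)·(-3.3333) + (-1.3333)·(-1.3333) + (3.6667)·(3.6667) + (3.6667)·(3.6667) + (0.6667)·(0.6667)) / 5 = 51.3333/5 = 10.2667
  S = [[5.9, 0.6],
 [0.6, 10.2667]].

Step 3 — invert S. det(S) = 5.9·10.2667 - (0.6)² = 60.2133.
  S^{-1} = (1/det) · [[d, -b], [-b, a]] = [[0.1705, -0.01],
 [-0.01, 0.098]].

Step 4 — quadratic form (x̄ - mu_0)^T · S^{-1} · (x̄ - mu_0):
  S^{-1} · (x̄ - mu_0) = (-0.5602, -0.3244),
  (x̄ - mu_0)^T · [...] = (-3.5)·(-0.5602) + (-3.6667)·(-0.3244) = 3.1503.

Step 5 — scale by n: T² = 6 · 3.1503 = 18.9017.

T² ≈ 18.9017


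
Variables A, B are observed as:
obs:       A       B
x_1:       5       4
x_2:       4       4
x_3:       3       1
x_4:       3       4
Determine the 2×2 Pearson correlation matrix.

Step 1 — column means:
  mean(A) = (5 + 4 + 3 + 3) / 4 = 15/4 = 3.75
  mean(B) = (4 + 4 + 1 + 4) / 4 = 13/4 = 3.25

Step 2 — sample variances and covariances s[i,j] = (1/(n-1)) · Σ_k (x_{k,i} - mean_i) · (x_{k,j} - mean_j), with n-1 = 3:
  s[A,A] = ((1.25)·(1.25) + (0.25)·(0.25) + (-0.75)·(-0.75) + (-0.75)·(-0.75)) / 3 = 2.75/3 = 0.9167
  s[A,B] = ((1.25)·(0.75) + (0.25)·(0.75) + (-0.75)·(-2.25) + (-0.75)·(0.75)) / 3 = 2.25/3 = 0.75
  s[B,B] = ((0.75)·(0.75) + (0.75)·(0.75) + (-2.25)·(-2.25) + (0.75)·(0.75)) / 3 = 6.75/3 = 2.25
  Sample standard deviations s_i = √(s[i,i]):
  s(A) = √(0.9167) = 0.9574
  s(B) = √(2.25) = 1.5

Step 3 — r_{ij} = s_{ij} / (s_i · s_j):
  r[A,A] = 1 (diagonal).
  r[A,B] = 0.75 / (0.9574 · 1.5) = 0.75 / 1.4361 = 0.5222
  r[B,B] = 1 (diagonal).

R is symmetric with unit diagonal. Assembling:

R = [[1, 0.5222],
 [0.5222, 1]]


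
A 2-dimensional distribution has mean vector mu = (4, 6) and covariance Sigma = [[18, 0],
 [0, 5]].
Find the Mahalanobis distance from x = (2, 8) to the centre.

Step 1 — centre the observation: (x - mu) = (-2, 2).

Step 2 — invert Sigma. det(Sigma) = 18·5 - (0)² = 90.
  Sigma^{-1} = (1/det) · [[d, -b], [-b, a]] = [[0.0556, 0],
 [0, 0.2]].

Step 3 — form the quadratic (x - mu)^T · Sigma^{-1} · (x - mu):
  Sigma^{-1} · (x - mu) = (-0.1111, 0.4).
  (x - mu)^T · [Sigma^{-1} · (x - mu)] = (-2)·(-0.1111) + (2)·(0.4) = 1.0222.

Step 4 — take square root: d = √(1.0222) ≈ 1.0111.

d(x, mu) = √(1.0222) ≈ 1.0111


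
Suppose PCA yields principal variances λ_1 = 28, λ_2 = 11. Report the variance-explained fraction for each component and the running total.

Step 1 — total variance = trace(Sigma) = Σ λ_i = 28 + 11 = 39.

Step 2 — fraction explained by component i = λ_i / Σ λ:
  PC1: 28/39 = 0.7179
  PC2: 11/39 = 0.2821

Step 3 — cumulative fraction after k components = (λ_1 + ... + λ_k) / Σ λ:
  k = 1: 28/39 = 0.7179
  k = 2: (28 + 11)/39 = 39/39 = 1

Summary (fraction, with percent):

explained: PC1 0.7179 (71.79%), PC2 0.2821 (28.21%);  cumulative: 0.7179, 1


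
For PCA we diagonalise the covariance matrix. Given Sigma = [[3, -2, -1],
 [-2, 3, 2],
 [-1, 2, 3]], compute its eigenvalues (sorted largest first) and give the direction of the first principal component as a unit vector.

Step 1 — characteristic polynomial p(λ) = det(λI - Sigma) = λ³ - tr·λ² + c_1·λ - det, where tr = trace, c_1 = sum of the principal 2×2 minors, det = det(Sigma):
  tr = 3 + 3 + 3 = 9,
  c_1 = (3·3 - (-2)²) + (3·3 - (-1)²) + (3·3 - (2)²) = 5 + 8 + 5 = 18,
  det = 3·(3·3 - (2)²) - (-2)·((-2)·3 - (2)·(-1)) + (-1)·((-2)·(2) - 3·(-1)) = 3·(5) - (-2)·(-4) + (-1)·(-1) = 8.
  So p(λ) = λ³ - 9λ² + 18λ - 8.
Step 2 — look for an integer root (rational root theorem: any rational root is an integer divisor of 8). Testing λ = 2:
  p(2) = 8 - 36 + 36 - 8 = 0  ✓
  Dividing out (λ - 2): p(λ) = (λ - 2)(λ² - 7λ + 4).
Step 3 — remaining eigenvalues from the quadratic λ² - 7λ + 4 = 0:
  Δ = 7² - 4·4 = 49 - 16 = 33,  λ = (7 ± √33)/2 = (7 ± 5.7446)/2 ≈ 6.3723 or 0.6277.
  Sorted: λ_1 = 6.3723,  λ_2 = 2,  λ_3 = 0.6277  (check: sum = 9 = tr ✓).

Step 4 — unit eigenvector for λ_1 ≈ 6.3723: v spans the null space of (Sigma - λ_1 I), whose rows are
  r_1 = (-3.3723, -2, -1),  r_2 = (-2, -3.3723, 2),  r_3 = (-1, 2, -3.3723).
  v is orthogonal to every row, so take v ∝ r_1 × r_2 = ((-2)·(2) - (-1)·(-3.3723), (-1)·(-2) - (-3.3723)·(2), (-3.3723)·(-3.3723) - (-2)·(-2)) ≈ (-7.3723, 8.7446, 7.3723).
  Rescale (multiply by -1 so the first nonzero entry is positive): u = (7.3723, -8.7446, -7.3723).
  ||u|| = √((7.3723)² + (-8.7446)² + (-7.3723)²) = √(185.1684) ≈ 13.6077,  v_1 = u/||u|| ≈ (0.5418, -0.6426, -0.5418) (||v_1|| = 1).

λ_1 = 6.3723,  λ_2 = 2,  λ_3 = 0.6277;  v_1 ≈ (0.5418, -0.6426, -0.5418)


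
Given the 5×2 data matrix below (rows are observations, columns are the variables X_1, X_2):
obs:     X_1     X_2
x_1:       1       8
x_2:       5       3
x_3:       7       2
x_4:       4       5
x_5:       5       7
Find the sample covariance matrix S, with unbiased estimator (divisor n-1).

Step 1 — column means:
  mean(X_1) = (1 + 5 + 7 + 4 + 5) / 5 = 22/5 = 4.4
  mean(X_2) = (8 + 3 + 2 + 5 + 7) / 5 = 25/5 = 5

Step 2 — sample covariance S[i,j] = (1/(n-1)) · Σ_k (x_{k,i} - mean_i) · (x_{k,j} - mean_j), with n-1 = 4.
  S[X_1,X_1] = ((-3.4)·(-3.4) + (0.6)·(0.6) + (2.6)·(2.6) + (-0.4)·(-0.4) + (0.6)·(0.6)) / 4 = 19.2/4 = 4.8
  S[X_1,X_2] = ((-3.4)·(3) + (0.6)·(-2) + (2.6)·(-3) + (-0.4)·(0) + (0.6)·(2)) / 4 = -18/4 = -4.5
  S[X_2,X_2] = ((3)·(3) + (-2)·(-2) + (-3)·(-3) + (0)·(0) + (2)·(2)) / 4 = 26/4 = 6.5

S is symmetric (S[j,i] = S[i,j]). Assembling:

S = [[4.8, -4.5],
 [-4.5, 6.5]]


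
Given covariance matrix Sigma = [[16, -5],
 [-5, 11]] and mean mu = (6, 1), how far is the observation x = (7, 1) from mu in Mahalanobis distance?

Step 1 — centre the observation: (x - mu) = (1, 0).

Step 2 — invert Sigma. det(Sigma) = 16·11 - (-5)² = 151.
  Sigma^{-1} = (1/det) · [[d, -b], [-b, a]] = [[0.0728, 0.0331],
 [0.0331, 0.106]].

Step 3 — form the quadratic (x - mu)^T · Sigma^{-1} · (x - mu):
  Sigma^{-1} · (x - mu) = (0.0728, 0.0331).
  (x - mu)^T · [Sigma^{-1} · (x - mu)] = (1)·(0.0728) + (0)·(0.0331) = 0.0728.

Step 4 — take square root: d = √(0.0728) ≈ 0.2699.

d(x, mu) = √(0.0728) ≈ 0.2699


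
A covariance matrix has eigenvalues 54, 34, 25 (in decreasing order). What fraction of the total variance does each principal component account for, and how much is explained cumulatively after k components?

Step 1 — total variance = trace(Sigma) = Σ λ_i = 54 + 34 + 25 = 113.

Step 2 — fraction explained by component i = λ_i / Σ λ:
  PC1: 54/113 = 0.4779
  PC2: 34/113 = 0.3009
  PC3: 25/113 = 0.2212

Step 3 — cumulative fraction after k components = (λ_1 + ... + λ_k) / Σ λ:
  k = 1: 54/113 = 0.4779
  k = 2: (54 + 34)/113 = 88/113 = 0.7788
  k = 3: (54 + 34 + 25)/113 = 113/113 = 1

Summary (fraction, with percent):

explained: PC1 0.4779 (47.79%), PC2 0.3009 (30.09%), PC3 0.2212 (22.12%);  cumulative: 0.4779, 0.7788, 1


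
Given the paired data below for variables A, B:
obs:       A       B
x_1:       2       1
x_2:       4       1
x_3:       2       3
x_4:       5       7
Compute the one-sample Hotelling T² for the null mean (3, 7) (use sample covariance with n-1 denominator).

Step 1 — sample mean vector:
  mean(A) = (2 + 4 + 2 + 5) / 4 = 13/4 = 3.25
  mean(B) = (1 + 1 + 3 + 7) / 4 = 12/4 = 3
  x̄ = (3.25, 3),  deviation x̄ - mu_0 = (3.25, 3) - (3, 7) = (0.25, -4).

Step 2 — sample covariance matrix, S[i,j] = (1/(n-1)) · Σ_k (x_{k,i} - mean_i) · (x_{k,j} - mean_j), divisor n-1 = 3:
  S[A,A] = ((-1.25)·(-1.25) + (0.75)·(0.75) + (-1.25)·(-1.25) + (1.75)·(1.75)) / 3 = 6.75/3 = 2.25
  S[A,B] = ((-1.25)·(-2) + (0.75)·(-2) + (-1.25)·(0) + (1.75)·(4)) / 3 = 8/3 = 2.6667
  S[B,B] = ((-2)·(-2) + (-2)·(-2) + (0)·(0) + (4)·(4)) / 3 = 24/3 = 8
  S = [[2.25, 2.6667],
 [2.6667, 8]].

Step 3 — invert S. det(S) = 2.25·8 - (2.6667)² = 10.8889.
  S^{-1} = (1/det) · [[d, -b], [-b, a]] = [[0.7347, -0.2449],
 [-0.2449, 0.2066]].

Step 4 — quadratic form (x̄ - mu_0)^T · S^{-1} · (x̄ - mu_0):
  S^{-1} · (x̄ - mu_0) = (1.1633, -0.8878),
  (x̄ - mu_0)^T · [...] = (0.25)·(1.1633) + (-4)·(-0.8878) = 3.8418.

Step 5 — scale by n: T² = 4 · 3.8418 = 15.3673.

T² ≈ 15.3673


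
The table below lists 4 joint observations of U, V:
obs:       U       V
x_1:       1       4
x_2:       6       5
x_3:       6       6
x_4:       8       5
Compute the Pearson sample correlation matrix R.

Step 1 — column means:
  mean(U) = (1 + 6 + 6 + 8) / 4 = 21/4 = 5.25
  mean(V) = (4 + 5 + 6 + 5) / 4 = 20/4 = 5

Step 2 — sample variances and covariances s[i,j] = (1/(n-1)) · Σ_k (x_{k,i} - mean_i) · (x_{k,j} - mean_j), with n-1 = 3:
  s[U,U] = ((-4.25)·(-4.25) + (0.75)·(0.75) + (0.75)·(0.75) + (2.75)·(2.75)) / 3 = 26.75/3 = 8.9167
  s[U,V] = ((-4.25)·(-1) + (0.75)·(0) + (0.75)·(1) + (2.75)·(0)) / 3 = 5/3 = 1.6667
  s[V,V] = ((-1)·(-1) + (0)·(0) + (1)·(1) + (0)·(0)) / 3 = 2/3 = 0.6667
  Sample standard deviations s_i = √(s[i,i]):
  s(U) = √(8.9167) = 2.9861
  s(V) = √(0.6667) = 0.8165

Step 3 — r_{ij} = s_{ij} / (s_i · s_j):
  r[U,U] = 1 (diagonal).
  r[U,V] = 1.6667 / (2.9861 · 0.8165) = 1.6667 / 2.4381 = 0.6836
  r[V,V] = 1 (diagonal).

R is symmetric with unit diagonal. Assembling:

R = [[1, 0.6836],
 [0.6836, 1]]


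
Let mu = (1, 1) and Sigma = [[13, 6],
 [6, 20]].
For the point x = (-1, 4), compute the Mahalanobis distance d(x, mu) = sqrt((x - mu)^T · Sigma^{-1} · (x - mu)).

Step 1 — centre the observation: (x - mu) = (-2, 3).

Step 2 — invert Sigma. det(Sigma) = 13·20 - (6)² = 224.
  Sigma^{-1} = (1/det) · [[d, -b], [-b, a]] = [[0.0893, -0.0268],
 [-0.0268, 0.058]].

Step 3 — form the quadratic (x - mu)^T · Sigma^{-1} · (x - mu):
  Sigma^{-1} · (x - mu) = (-0.2589, 0.2277).
  (x - mu)^T · [Sigma^{-1} · (x - mu)] = (-2)·(-0.2589) + (3)·(0.2277) = 1.2009.

Step 4 — take square root: d = √(1.2009) ≈ 1.0959.

d(x, mu) = √(1.2009) ≈ 1.0959


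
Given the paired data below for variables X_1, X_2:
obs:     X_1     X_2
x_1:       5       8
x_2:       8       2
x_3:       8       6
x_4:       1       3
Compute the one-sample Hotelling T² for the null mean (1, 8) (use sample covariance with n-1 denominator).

Step 1 — sample mean vector:
  mean(X_1) = (5 + 8 + 8 + 1) / 4 = 22/4 = 5.5
  mean(X_2) = (8 + 2 + 6 + 3) / 4 = 19/4 = 4.75
  x̄ = (5.5, 4.75),  deviation x̄ - mu_0 = (5.5, 4.75) - (1, 8) = (4.5, -3.25).

Step 2 — sample covariance matrix, S[i,j] = (1/(n-1)) · Σ_k (x_{k,i} - mean_i) · (x_{k,j} - mean_j), divisor n-1 = 3:
  S[X_1,X_1] = ((-0.5)·(-0.5) + (2.5)·(2.5) + (2.5)·(2.5) + (-4.5)·(-4.5)) / 3 = 33/3 = 11
  S[X_1,X_2] = ((-0.5)·(3.25) + (2.5)·(-2.75) + (2.5)·(1.25) + (-4.5)·(-1.75)) / 3 = 2.5/3 = 0.8333
  S[X_2,X_2] = ((3.25)·(3.25) + (-2.75)·(-2.75) + (1.25)·(1.25) + (-1.75)·(-1.75)) / 3 = 22.75/3 = 7.5833
  S = [[11, 0.8333],
 [0.8333, 7.5833]].

Step 3 — invert S. det(S) = 11·7.5833 - (0.8333)² = 82.7222.
  S^{-1} = (1/det) · [[d, -b], [-b, a]] = [[0.0917, -0.0101],
 [-0.0101, 0.133]].

Step 4 — quadratic form (x̄ - mu_0)^T · S^{-1} · (x̄ - mu_0):
  S^{-1} · (x̄ - mu_0) = (0.4453, -0.4775),
  (x̄ - mu_0)^T · [...] = (4.5)·(0.4453) + (-3.25)·(-0.4775) = 3.5556.

Step 5 — scale by n: T² = 4 · 3.5556 = 14.2223.

T² ≈ 14.2223


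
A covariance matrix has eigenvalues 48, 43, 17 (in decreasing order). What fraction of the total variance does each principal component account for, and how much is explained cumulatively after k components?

Step 1 — total variance = trace(Sigma) = Σ λ_i = 48 + 43 + 17 = 108.

Step 2 — fraction explained by component i = λ_i / Σ λ:
  PC1: 48/108 = 0.4444
  PC2: 43/108 = 0.3981
  PC3: 17/108 = 0.1574

Step 3 — cumulative fraction after k components = (λ_1 + ... + λ_k) / Σ λ:
  k = 1: 48/108 = 0.4444
  k = 2: (48 + 43)/108 = 91/108 = 0.8426
  k = 3: (48 + 43 + 17)/108 = 108/108 = 1

Summary (fraction, with percent):

explained: PC1 0.4444 (44.44%), PC2 0.3981 (39.81%), PC3 0.1574 (15.74%);  cumulative: 0.4444, 0.8426, 1


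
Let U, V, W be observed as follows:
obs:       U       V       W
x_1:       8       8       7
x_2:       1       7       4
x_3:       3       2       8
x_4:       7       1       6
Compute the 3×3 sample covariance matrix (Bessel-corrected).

Step 1 — column means:
  mean(U) = (8 + 1 + 3 + 7) / 4 = 19/4 = 4.75
  mean(V) = (8 + 7 + 2 + 1) / 4 = 18/4 = 4.5
  mean(W) = (7 + 4 + 8 + 6) / 4 = 25/4 = 6.25

Step 2 — sample covariance S[i,j] = (1/(n-1)) · Σ_k (x_{k,i} - mean_i) · (x_{k,j} - mean_j), with n-1 = 3.
  S[U,U] = ((3.25)·(3.25) + (-3.75)·(-3.75) + (-1.75)·(-1.75) + (2.25)·(2.25)) / 3 = 32.75/3 = 10.9167
  S[U,V] = ((3.25)·(3.5) + (-3.75)·(2.5) + (-1.75)·(-2.5) + (2.25)·(-3.5)) / 3 = -1.5/3 = -0.5
  S[U,W] = ((3.25)·(0.75) + (-3.75)·(-2.25) + (-1.75)·(1.75) + (2.25)·(-0.25)) / 3 = 7.25/3 = 2.4167
  S[V,V] = ((3.5)·(3.5) + (2.5)·(2.5) + (-2.5)·(-2.5) + (-3.5)·(-3.5)) / 3 = 37/3 = 12.3333
  S[V,W] = ((3.5)·(0.75) + (2.5)·(-2.25) + (-2.5)·(1.75) + (-3.5)·(-0.25)) / 3 = -6.5/3 = -2.1667
  S[W,W] = ((0.75)·(0.75) + (-2.25)·(-2.25) + (1.75)·(1.75) + (-0.25)·(-0.25)) / 3 = 8.75/3 = 2.9167

S is symmetric (S[j,i] = S[i,j]). Assembling:

S = [[10.9167, -0.5, 2.4167],
 [-0.5, 12.3333, -2.1667],
 [2.4167, -2.1667, 2.9167]]


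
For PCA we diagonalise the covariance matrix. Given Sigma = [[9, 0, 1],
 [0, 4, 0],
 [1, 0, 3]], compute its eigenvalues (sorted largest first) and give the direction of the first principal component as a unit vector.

Step 1 — characteristic polynomial p(λ) = det(λI - Sigma) = λ³ - tr·λ² + c_1·λ - det, where tr = trace, c_1 = sum of the principal 2×2 minors, det = det(Sigma):
  tr = 9 + 4 + 3 = 16,
  c_1 = (9·4 - (0)²) + (9·3 - (1)²) + (4·3 - (0)²) = 36 + 26 + 12 = 74,
  det = 9·(4·3 - (0)²) - (0)·((0)·3 - (0)·(1)) + (1)·((0)·(0) - 4·(1)) = 9·(12) - (0)·(0) + (1)·(-4) = 104.
  So p(λ) = λ³ - 16λ² + 74λ - 104.
Step 2 — look for an integer root (rational root theorem: any rational root is an integer divisor of 104). Testing λ = 4:
  p(4) = 64 - 256 + 296 - 104 = 0  ✓
  Dividing out (λ - 4): p(λ) = (λ - 4)(λ² - 12λ + 26).
Step 3 — remaining eigenvalues from the quadratic λ² - 12λ + 26 = 0:
  Δ = 12² - 4·26 = 144 - 104 = 40,  λ = (12 ± √40)/2 = (12 ± 6.3246)/2 ≈ 9.1623 or 2.8377.
  Sorted: λ_1 = 9.1623,  λ_2 = 4,  λ_3 = 2.8377  (check: sum = 16 = tr ✓).

Step 4 — unit eigenvector for λ_1 ≈ 9.1623: v spans the null space of (Sigma - λ_1 I), whose rows are
  r_1 = (-0.1623, 0, 1),  r_2 = (0, -5.1623, 0),  r_3 = (1, 0, -6.1623).
  v is orthogonal to every row, so take v ∝ r_1 × r_2 = ((0)·(0) - (1)·(-5.1623), (1)·(0) - (-0.1623)·(0), (-0.1623)·(-5.1623) - (0)·(0)) ≈ (5.1623, 0, 0.8377).
  Let u = (5.1623, 0, 0.8377).
  ||u|| = √((5.1623)² + (0)² + (0.8377)²) = √(27.3509) ≈ 5.2298,  v_1 = u/||u|| ≈ (0.9871, 0, 0.1602) (||v_1|| = 1).

λ_1 = 9.1623,  λ_2 = 4,  λ_3 = 2.8377;  v_1 ≈ (0.9871, 0, 0.1602)


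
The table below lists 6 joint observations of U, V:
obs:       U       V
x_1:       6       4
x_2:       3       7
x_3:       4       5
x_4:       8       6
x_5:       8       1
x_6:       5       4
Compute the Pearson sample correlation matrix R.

Step 1 — column means:
  mean(U) = (6 + 3 + 4 + 8 + 8 + 5) / 6 = 34/6 = 5.6667
  mean(V) = (4 + 7 + 5 + 6 + 1 + 4) / 6 = 27/6 = 4.5

Step 2 — sample variances and covariances s[i,j] = (1/(n-1)) · Σ_k (x_{k,i} - mean_i) · (x_{k,j} - mean_j), with n-1 = 5:
  s[U,U] = ((0.3333)·(0.3333) + (-2.6667)·(-2.6667) + (-1.6667)·(-1.6667) + (2.3333)·(2.3333) + (2.3333)·(2.3333) + (-0.6667)·(-0.6667)) / 5 = 21.3333/5 = 4.2667
  s[U,V] = ((0.3333)·(-0.5) + (-2.6667)·(2.5) + (-1.6667)·(0.5) + (2.3333)·(1.5) + (2.3333)·(-3.5) + (-0.6667)·(-0.5)) / 5 = -12/5 = -2.4
  s[V,V] = ((-0.5)·(-0.5) + (2.5)·(2.5) + (0.5)·(0.5) + (1.5)·(1.5) + (-3.5)·(-3.5) + (-0.5)·(-0.5)) / 5 = 21.5/5 = 4.3
  Sample standard deviations s_i = √(s[i,i]):
  s(U) = √(4.2667) = 2.0656
  s(V) = √(4.3) = 2.0736

Step 3 — r_{ij} = s_{ij} / (s_i · s_j):
  r[U,U] = 1 (diagonal).
  r[U,V] = -2.4 / (2.0656 · 2.0736) = -2.4 / 4.2833 = -0.5603
  r[V,V] = 1 (diagonal).

R is symmetric with unit diagonal. Assembling:

R = [[1, -0.5603],
 [-0.5603, 1]]


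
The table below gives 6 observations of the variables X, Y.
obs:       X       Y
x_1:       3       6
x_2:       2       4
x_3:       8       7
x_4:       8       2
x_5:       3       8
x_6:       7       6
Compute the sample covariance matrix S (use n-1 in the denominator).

Step 1 — column means:
  mean(X) = (3 + 2 + 8 + 8 + 3 + 7) / 6 = 31/6 = 5.1667
  mean(Y) = (6 + 4 + 7 + 2 + 8 + 6) / 6 = 33/6 = 5.5

Step 2 — sample covariance S[i,j] = (1/(n-1)) · Σ_k (x_{k,i} - mean_i) · (x_{k,j} - mean_j), with n-1 = 5.
  S[X,X] = ((-2.1667)·(-2.1667) + (-3.1667)·(-3.1667) + (2.8333)·(2.8333) + (2.8333)·(2.8333) + (-2.1667)·(-2.1667) + (1.8333)·(1.8333)) / 5 = 38.8333/5 = 7.7667
  S[X,Y] = ((-2.1667)·(0.5) + (-3.1667)·(-1.5) + (2.8333)·(1.5) + (2.8333)·(-3.5) + (-2.1667)·(2.5) + (1.8333)·(0.5)) / 5 = -6.5/5 = -1.3
  S[Y,Y] = ((0.5)·(0.5) + (-1.5)·(-1.5) + (1.5)·(1.5) + (-3.5)·(-3.5) + (2.5)·(2.5) + (0.5)·(0.5)) / 5 = 23.5/5 = 4.7

S is symmetric (S[j,i] = S[i,j]). Assembling:

S = [[7.7667, -1.3],
 [-1.3, 4.7]]


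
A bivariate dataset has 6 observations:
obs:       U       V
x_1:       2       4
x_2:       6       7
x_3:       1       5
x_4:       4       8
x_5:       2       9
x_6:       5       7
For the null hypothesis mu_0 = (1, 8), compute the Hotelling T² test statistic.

Step 1 — sample mean vector:
  mean(U) = (2 + 6 + 1 + 4 + 2 + 5) / 6 = 20/6 = 3.3333
  mean(V) = (4 + 7 + 5 + 8 + 9 + 7) / 6 = 40/6 = 6.6667
  x̄ = (3.3333, 6.6667),  deviation x̄ - mu_0 = (3.3333, 6.6667) - (1, 8) = (2.3333, -1.3333).

Step 2 — sample covariance matrix, S[i,j] = (1/(n-1)) · Σ_k (x_{k,i} - mean_i) · (x_{k,j} - mean_j), divisor n-1 = 5:
  S[U,U] = ((-1.3333)·(-1.3333) + (2.6667)·(2.6667) + (-2.3333)·(-2.3333) + (0.6667)·(0.6667) + (-1.3333)·(-1.3333) + (1.6667)·(1.6667)) / 5 = 19.3333/5 = 3.8667
  S[U,V] = ((-1.3333)·(-2.6667) + (2.6667)·(0.3333) + (-2.3333)·(-1.6667) + (0.6667)·(1.3333) + (-1.3333)·(2.3333) + (1.6667)·(0.3333)) / 5 = 6.6667/5 = 1.3333
  S[V,V] = ((-2.6667)·(-2.6667) + (0.3333)·(0.3333) + (-1.6667)·(-1.6667) + (1.3333)·(1.3333) + (2.3333)·(2.3333) + (0.3333)·(0.3333)) / 5 = 17.3333/5 = 3.4667
  S = [[3.8667, 1.3333],
 [1.3333, 3.4667]].

Step 3 — invert S. det(S) = 3.8667·3.4667 - (1.3333)² = 11.6267.
  S^{-1} = (1/det) · [[d, -b], [-b, a]] = [[0.2982, -0.1147],
 [-0.1147, 0.3326]].

Step 4 — quadratic form (x̄ - mu_0)^T · S^{-1} · (x̄ - mu_0):
  S^{-1} · (x̄ - mu_0) = (0.8486, -0.711),
  (x̄ - mu_0)^T · [...] = (2.3333)·(0.8486) + (-1.3333)·(-0.711) = 2.9281.

Step 5 — scale by n: T² = 6 · 2.9281 = 17.5688.

T² ≈ 17.5688


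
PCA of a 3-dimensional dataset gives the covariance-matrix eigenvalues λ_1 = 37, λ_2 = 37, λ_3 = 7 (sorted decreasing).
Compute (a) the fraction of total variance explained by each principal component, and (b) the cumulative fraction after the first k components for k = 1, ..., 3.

Step 1 — total variance = trace(Sigma) = Σ λ_i = 37 + 37 + 7 = 81.

Step 2 — fraction explained by component i = λ_i / Σ λ:
  PC1: 37/81 = 0.4568
  PC2: 37/81 = 0.4568
  PC3: 7/81 = 0.0864

Step 3 — cumulative fraction after k components = (λ_1 + ... + λ_k) / Σ λ:
  k = 1: 37/81 = 0.4568
  k = 2: (37 + 37)/81 = 74/81 = 0.9136
  k = 3: (37 + 37 + 7)/81 = 81/81 = 1

Summary (fraction, with percent):

explained: PC1 0.4568 (45.68%), PC2 0.4568 (45.68%), PC3 0.0864 (8.64%);  cumulative: 0.4568, 0.9136, 1


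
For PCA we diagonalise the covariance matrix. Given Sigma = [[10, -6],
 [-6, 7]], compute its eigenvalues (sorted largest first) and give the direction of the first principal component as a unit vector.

Step 1 — characteristic polynomial of 2×2 Sigma:
  det(Sigma - λI) = λ² - trace · λ + det = 0.
  trace = 10 + 7 = 17, det = 10·7 - (-6)² = 34.
Step 2 — discriminant:
  Δ = trace² - 4·det = 289 - 136 = 153.
Step 3 — eigenvalues:
  λ = (trace ± √Δ)/2 = (17 ± 12.3693)/2,
  λ_1 = 14.6847,  λ_2 = 2.3153.

Step 4 — unit eigenvector for λ_1: solve (Sigma - λ_1 I)v = 0. First row:
  (10 - 14.6847)·v_x + (-6)·v_y = 0, i.e. (-4.6847)·v_x + (-6)·v_y = 0,
  so v ∝ (b, λ_1 - a) = (-6, 4.6847); multiply by -1 so the first entry is positive: u = (6, -4.6847).
  ||u|| = √((6)² + (-4.6847)²) = √(57.946) ≈ 7.6122,
  v_1 = u/||u|| ≈ (0.7882, -0.6154) (||v_1|| = 1).

λ_1 = 14.6847,  λ_2 = 2.3153;  v_1 ≈ (0.7882, -0.6154)


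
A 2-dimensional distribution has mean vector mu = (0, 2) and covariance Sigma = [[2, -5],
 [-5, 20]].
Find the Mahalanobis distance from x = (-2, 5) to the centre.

Step 1 — centre the observation: (x - mu) = (-2, 3).

Step 2 — invert Sigma. det(Sigma) = 2·20 - (-5)² = 15.
  Sigma^{-1} = (1/det) · [[d, -b], [-b, a]] = [[1.3333, 0.3333],
 [0.3333, 0.1333]].

Step 3 — form the quadratic (x - mu)^T · Sigma^{-1} · (x - mu):
  Sigma^{-1} · (x - mu) = (-1.6667, -0.2667).
  (x - mu)^T · [Sigma^{-1} · (x - mu)] = (-2)·(-1.6667) + (3)·(-0.2667) = 2.5333.

Step 4 — take square root: d = √(2.5333) ≈ 1.5916.

d(x, mu) = √(2.5333) ≈ 1.5916


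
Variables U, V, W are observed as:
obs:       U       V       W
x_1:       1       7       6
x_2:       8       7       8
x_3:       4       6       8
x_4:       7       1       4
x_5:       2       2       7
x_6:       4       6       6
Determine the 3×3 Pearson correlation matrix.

Step 1 — column means:
  mean(U) = (1 + 8 + 4 + 7 + 2 + 4) / 6 = 26/6 = 4.3333
  mean(V) = (7 + 7 + 6 + 1 + 2 + 6) / 6 = 29/6 = 4.8333
  mean(W) = (6 + 8 + 8 + 4 + 7 + 6) / 6 = 39/6 = 6.5

Step 2 — sample variances and covariances s[i,j] = (1/(n-1)) · Σ_k (x_{k,i} - mean_i) · (x_{k,j} - mean_j), with n-1 = 5:
  s[U,U] = ((-3.3333)·(-3.3333) + (3.6667)·(3.6667) + (-0.3333)·(-0.3333) + (2.6667)·(2.6667) + (-2.3333)·(-2.3333) + (-0.3333)·(-0.3333)) / 5 = 37.3333/5 = 7.4667
  s[U,V] = ((-3.3333)·(2.1667) + (3.6667)·(2.1667) + (-0.3333)·(1.1667) + (2.6667)·(-3.8333) + (-2.3333)·(-2.8333) + (-0.3333)·(1.1667)) / 5 = -3.6667/5 = -0.7333
  s[U,W] = ((-3.3333)·(-0.5) + (3.6667)·(1.5) + (-0.3333)·(1.5) + (2.6667)·(-2.5) + (-2.3333)·(0.5) + (-0.3333)·(-0.5)) / 5 = -1/5 = -0.2
  s[V,V] = ((2.1667)·(2.1667) + (2.1667)·(2.1667) + (1.1667)·(1.1667) + (-3.8333)·(-3.8333) + (-2.8333)·(-2.8333) + (1.1667)·(1.1667)) / 5 = 34.8333/5 = 6.9667
  s[V,W] = ((2.1667)·(-0.5) + (2.1667)·(1.5) + (1.1667)·(1.5) + (-3.8333)·(-2.5) + (-2.8333)·(0.5) + (1.1667)·(-0.5)) / 5 = 11.5/5 = 2.3
  s[W,W] = ((-0.5)·(-0.5) + (1.5)·(1.5) + (1.5)·(1.5) + (-2.5)·(-2.5) + (0.5)·(0.5) + (-0.5)·(-0.5)) / 5 = 11.5/5 = 2.3
  Sample standard deviations s_i = √(s[i,i]):
  s(U) = √(7.4667) = 2.7325
  s(V) = √(6.9667) = 2.6394
  s(W) = √(2.3) = 1.5166

Step 3 — r_{ij} = s_{ij} / (s_i · s_j):
  r[U,U] = 1 (diagonal).
  r[U,V] = -0.7333 / (2.7325 · 2.6394) = -0.7333 / 7.2123 = -0.1017
  r[U,W] = -0.2 / (2.7325 · 1.5166) = -0.2 / 4.1441 = -0.0483
  r[V,V] = 1 (diagonal).
  r[V,W] = 2.3 / (2.6394 · 1.5166) = 2.3 / 4.0029 = 0.5746
  r[W,W] = 1 (diagonal).

R is symmetric with unit diagonal. Assembling:

R = [[1, -0.1017, -0.0483],
 [-0.1017, 1, 0.5746],
 [-0.0483, 0.5746, 1]]


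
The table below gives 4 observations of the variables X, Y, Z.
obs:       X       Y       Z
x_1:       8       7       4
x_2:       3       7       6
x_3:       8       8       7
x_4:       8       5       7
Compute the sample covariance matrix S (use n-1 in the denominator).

Step 1 — column means:
  mean(X) = (8 + 3 + 8 + 8) / 4 = 27/4 = 6.75
  mean(Y) = (7 + 7 + 8 + 5) / 4 = 27/4 = 6.75
  mean(Z) = (4 + 6 + 7 + 7) / 4 = 24/4 = 6

Step 2 — sample covariance S[i,j] = (1/(n-1)) · Σ_k (x_{k,i} - mean_i) · (x_{k,j} - mean_j), with n-1 = 3.
  S[X,X] = ((1.25)·(1.25) + (-3.75)·(-3.75) + (1.25)·(1.25) + (1.25)·(1.25)) / 3 = 18.75/3 = 6.25
  S[X,Y] = ((1.25)·(0.25) + (-3.75)·(0.25) + (1.25)·(1.25) + (1.25)·(-1.75)) / 3 = -1.25/3 = -0.4167
  S[X,Z] = ((1.25)·(-2) + (-3.75)·(0) + (1.25)·(1) + (1.25)·(1)) / 3 = 0/3 = 0
  S[Y,Y] = ((0.25)·(0.25) + (0.25)·(0.25) + (1.25)·(1.25) + (-1.75)·(-1.75)) / 3 = 4.75/3 = 1.5833
  S[Y,Z] = ((0.25)·(-2) + (0.25)·(0) + (1.25)·(1) + (-1.75)·(1)) / 3 = -1/3 = -0.3333
  S[Z,Z] = ((-2)·(-2) + (0)·(0) + (1)·(1) + (1)·(1)) / 3 = 6/3 = 2

S is symmetric (S[j,i] = S[i,j]). Assembling:

S = [[6.25, -0.4167, 0],
 [-0.4167, 1.5833, -0.3333],
 [0, -0.3333, 2]]


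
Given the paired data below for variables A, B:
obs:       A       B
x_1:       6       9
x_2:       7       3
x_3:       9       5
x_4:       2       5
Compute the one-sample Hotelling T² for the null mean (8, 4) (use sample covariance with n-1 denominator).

Step 1 — sample mean vector:
  mean(A) = (6 + 7 + 9 + 2) / 4 = 24/4 = 6
  mean(B) = (9 + 3 + 5 + 5) / 4 = 22/4 = 5.5
  x̄ = (6, 5.5),  deviation x̄ - mu_0 = (6, 5.5) - (8, 4) = (-2, 1.5).

Step 2 — sample covariance matrix, S[i,j] = (1/(n-1)) · Σ_k (x_{k,i} - mean_i) · (x_{k,j} - mean_j), divisor n-1 = 3:
  S[A,A] = ((0)·(0) + (1)·(1) + (3)·(3) + (-4)·(-4)) / 3 = 26/3 = 8.6667
  S[A,B] = ((0)·(3.5) + (1)·(-2.5) + (3)·(-0.5) + (-4)·(-0.5)) / 3 = -2/3 = -0.6667
  S[B,B] = ((3.5)·(3.5) + (-2.5)·(-2.5) + (-0.5)·(-0.5) + (-0.5)·(-0.5)) / 3 = 19/3 = 6.3333
  S = [[8.6667, -0.6667],
 [-0.6667, 6.3333]].

Step 3 — invert S. det(S) = 8.6667·6.3333 - (-0.6667)² = 54.4444.
  S^{-1} = (1/det) · [[d, -b], [-b, a]] = [[0.1163, 0.0122],
 [0.0122, 0.1592]].

Step 4 — quadratic form (x̄ - mu_0)^T · S^{-1} · (x̄ - mu_0):
  S^{-1} · (x̄ - mu_0) = (-0.2143, 0.2143),
  (x̄ - mu_0)^T · [...] = (-2)·(-0.2143) + (1.5)·(0.2143) = 0.75.

Step 5 — scale by n: T² = 4 · 0.75 = 3.

T² ≈ 3


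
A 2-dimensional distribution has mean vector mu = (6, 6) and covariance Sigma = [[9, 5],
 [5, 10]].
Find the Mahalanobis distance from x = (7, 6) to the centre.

Step 1 — centre the observation: (x - mu) = (1, 0).

Step 2 — invert Sigma. det(Sigma) = 9·10 - (5)² = 65.
  Sigma^{-1} = (1/det) · [[d, -b], [-b, a]] = [[0.1538, -0.0769],
 [-0.0769, 0.1385]].

Step 3 — form the quadratic (x - mu)^T · Sigma^{-1} · (x - mu):
  Sigma^{-1} · (x - mu) = (0.1538, -0.0769).
  (x - mu)^T · [Sigma^{-1} · (x - mu)] = (1)·(0.1538) + (0)·(-0.0769) = 0.1538.

Step 4 — take square root: d = √(0.1538) ≈ 0.3922.

d(x, mu) = √(0.1538) ≈ 0.3922


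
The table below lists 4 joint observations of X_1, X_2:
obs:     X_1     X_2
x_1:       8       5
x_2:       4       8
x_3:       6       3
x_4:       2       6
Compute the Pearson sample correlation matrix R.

Step 1 — column means:
  mean(X_1) = (8 + 4 + 6 + 2) / 4 = 20/4 = 5
  mean(X_2) = (5 + 8 + 3 + 6) / 4 = 22/4 = 5.5

Step 2 — sample variances and covariances s[i,j] = (1/(n-1)) · Σ_k (x_{k,i} - mean_i) · (x_{k,j} - mean_j), with n-1 = 3:
  s[X_1,X_1] = ((3)·(3) + (-1)·(-1) + (1)·(1) + (-3)·(-3)) / 3 = 20/3 = 6.6667
  s[X_1,X_2] = ((3)·(-0.5) + (-1)·(2.5) + (1)·(-2.5) + (-3)·(0.5)) / 3 = -8/3 = -2.6667
  s[X_2,X_2] = ((-0.5)·(-0.5) + (2.5)·(2.5) + (-2.5)·(-2.5) + (0.5)·(0.5)) / 3 = 13/3 = 4.3333
  Sample standard deviations s_i = √(s[i,i]):
  s(X_1) = √(6.6667) = 2.582
  s(X_2) = √(4.3333) = 2.0817

Step 3 — r_{ij} = s_{ij} / (s_i · s_j):
  r[X_1,X_1] = 1 (diagonal).
  r[X_1,X_2] = -2.6667 / (2.582 · 2.0817) = -2.6667 / 5.3748 = -0.4961
  r[X_2,X_2] = 1 (diagonal).

R is symmetric with unit diagonal. Assembling:

R = [[1, -0.4961],
 [-0.4961, 1]]


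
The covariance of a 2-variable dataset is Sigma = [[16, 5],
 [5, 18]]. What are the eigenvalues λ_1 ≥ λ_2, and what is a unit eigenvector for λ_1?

Step 1 — characteristic polynomial of 2×2 Sigma:
  det(Sigma - λI) = λ² - trace · λ + det = 0.
  trace = 16 + 18 = 34, det = 16·18 - (5)² = 263.
Step 2 — discriminant:
  Δ = trace² - 4·det = 1156 - 1052 = 104.
Step 3 — eigenvalues:
  λ = (trace ± √Δ)/2 = (34 ± 10.198)/2,
  λ_1 = 22.099,  λ_2 = 11.901.

Step 4 — unit eigenvector for λ_1: solve (Sigma - λ_1 I)v = 0. First row:
  (16 - 22.099)·v_x + (5)·v_y = 0, i.e. (-6.099)·v_x + (5)·v_y = 0,
  so v ∝ (b, λ_1 - a) = (5, 6.099) = u.
  ||u|| = √((5)² + (6.099)²) = √(62.198) ≈ 7.8866,
  v_1 = u/||u|| ≈ (0.634, 0.7733) (||v_1|| = 1).

λ_1 = 22.099,  λ_2 = 11.901;  v_1 ≈ (0.634, 0.7733)


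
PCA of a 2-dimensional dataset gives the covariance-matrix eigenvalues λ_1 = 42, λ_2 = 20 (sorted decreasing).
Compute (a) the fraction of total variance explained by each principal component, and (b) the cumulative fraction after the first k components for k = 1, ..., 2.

Step 1 — total variance = trace(Sigma) = Σ λ_i = 42 + 20 = 62.

Step 2 — fraction explained by component i = λ_i / Σ λ:
  PC1: 42/62 = 0.6774
  PC2: 20/62 = 0.3226

Step 3 — cumulative fraction after k components = (λ_1 + ... + λ_k) / Σ λ:
  k = 1: 42/62 = 0.6774
  k = 2: (42 + 20)/62 = 62/62 = 1

Summary (fraction, with percent):

explained: PC1 0.6774 (67.74%), PC2 0.3226 (32.26%);  cumulative: 0.6774, 1
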